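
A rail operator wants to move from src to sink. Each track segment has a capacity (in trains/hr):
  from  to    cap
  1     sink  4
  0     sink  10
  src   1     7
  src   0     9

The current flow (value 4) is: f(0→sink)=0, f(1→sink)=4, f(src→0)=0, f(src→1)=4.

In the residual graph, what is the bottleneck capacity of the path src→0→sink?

9

Residual capacities along the path: src→0: 9, 0→sink: 10.
Minimum is 9.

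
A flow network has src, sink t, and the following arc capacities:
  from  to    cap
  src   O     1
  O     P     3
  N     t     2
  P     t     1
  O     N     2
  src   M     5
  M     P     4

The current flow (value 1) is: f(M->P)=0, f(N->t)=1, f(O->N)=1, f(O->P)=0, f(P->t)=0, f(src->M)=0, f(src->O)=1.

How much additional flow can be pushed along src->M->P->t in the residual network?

1

Residual capacities along the path: src->M: 5, M->P: 4, P->t: 1.
Minimum is 1.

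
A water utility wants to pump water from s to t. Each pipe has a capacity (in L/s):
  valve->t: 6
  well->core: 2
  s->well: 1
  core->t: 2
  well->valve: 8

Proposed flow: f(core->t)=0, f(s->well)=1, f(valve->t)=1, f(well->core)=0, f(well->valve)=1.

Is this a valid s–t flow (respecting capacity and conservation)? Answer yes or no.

Every edge has 0 ≤ f(e) ≤ cap(e).
At each intermediate node, inflow equals outflow.

Yes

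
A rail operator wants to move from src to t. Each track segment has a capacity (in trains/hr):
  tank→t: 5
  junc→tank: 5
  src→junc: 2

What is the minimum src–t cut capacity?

2

Max flow = 2 (via 1 augmenting path).
In the residual at optimum, the set reachable from src is {src}.
Cut edges: src→junc (cap 2). Sum = 2.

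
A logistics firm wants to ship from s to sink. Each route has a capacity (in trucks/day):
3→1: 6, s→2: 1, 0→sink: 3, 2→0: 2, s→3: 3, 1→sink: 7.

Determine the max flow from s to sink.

Augment s→2→0→sink: bottleneck 1. Total 1.
Augment s→3→1→sink: bottleneck 3. Total 4.
No augmenting path remains in the residual graph.

4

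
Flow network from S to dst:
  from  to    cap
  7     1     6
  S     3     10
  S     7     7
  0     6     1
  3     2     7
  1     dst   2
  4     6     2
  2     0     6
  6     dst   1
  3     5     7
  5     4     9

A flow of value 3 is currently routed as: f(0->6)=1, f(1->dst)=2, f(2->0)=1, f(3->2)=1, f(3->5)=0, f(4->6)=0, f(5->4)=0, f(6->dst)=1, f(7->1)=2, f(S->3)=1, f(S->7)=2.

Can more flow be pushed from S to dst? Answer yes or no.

Residual reachable from S: {0, 1, 2, 3, 4, 5, 6, 7, S}; dst is not reachable.
Saturated cut: 6->dst, 1->dst with total capacity 3 = current flow value. Flow is maximum.

No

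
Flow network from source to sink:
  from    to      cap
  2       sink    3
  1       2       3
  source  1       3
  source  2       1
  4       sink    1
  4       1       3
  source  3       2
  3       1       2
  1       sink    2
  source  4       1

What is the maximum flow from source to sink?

Augment source→4→sink: bottleneck 1. Total 1.
Augment source→1→sink: bottleneck 2. Total 3.
Augment source→2→sink: bottleneck 1. Total 4.
Augment source→1→2→sink: bottleneck 1. Total 5.
Augment source→3→1→2→sink: bottleneck 1. Total 6.
No augmenting path remains in the residual graph.

6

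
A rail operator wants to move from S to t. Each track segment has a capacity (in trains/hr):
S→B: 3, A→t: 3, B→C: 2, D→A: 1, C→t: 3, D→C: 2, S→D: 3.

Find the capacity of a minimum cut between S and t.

Max flow = 4 (via 3 augmenting paths).
In the residual at optimum, the set reachable from S is {B, C, D, S}.
Cut edges: D→A (cap 1), C→t (cap 3). Sum = 4.

4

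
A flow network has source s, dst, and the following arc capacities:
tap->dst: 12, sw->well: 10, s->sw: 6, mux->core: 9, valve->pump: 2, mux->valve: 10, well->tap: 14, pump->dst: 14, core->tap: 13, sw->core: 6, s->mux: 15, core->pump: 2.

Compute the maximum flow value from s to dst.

16

Augment s->sw->well->tap->dst: bottleneck 6. Total 6.
Augment s->mux->core->tap->dst: bottleneck 6. Total 12.
Augment s->mux->core->pump->dst: bottleneck 2. Total 14.
Augment s->mux->valve->pump->dst: bottleneck 2. Total 16.
No augmenting path remains in the residual graph.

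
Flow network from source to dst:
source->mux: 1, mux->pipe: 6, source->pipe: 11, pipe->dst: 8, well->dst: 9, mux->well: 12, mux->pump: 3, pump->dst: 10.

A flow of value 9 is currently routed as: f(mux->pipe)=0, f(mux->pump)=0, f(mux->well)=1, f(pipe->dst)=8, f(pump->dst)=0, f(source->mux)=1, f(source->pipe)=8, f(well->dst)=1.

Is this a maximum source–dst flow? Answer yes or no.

Yes

Residual reachable from source: {pipe, source}; dst is not reachable.
Saturated cut: source->mux, pipe->dst with total capacity 9 = current flow value. Flow is maximum.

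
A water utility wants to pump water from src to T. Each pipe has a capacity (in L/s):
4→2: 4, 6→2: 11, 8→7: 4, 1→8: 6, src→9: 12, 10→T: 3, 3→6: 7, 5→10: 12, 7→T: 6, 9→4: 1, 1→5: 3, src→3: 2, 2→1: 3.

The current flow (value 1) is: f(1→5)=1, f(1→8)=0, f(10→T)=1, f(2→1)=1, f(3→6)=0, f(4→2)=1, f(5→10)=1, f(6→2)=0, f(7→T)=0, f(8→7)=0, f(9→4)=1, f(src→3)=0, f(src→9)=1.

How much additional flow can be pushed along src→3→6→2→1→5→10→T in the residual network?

Residual capacities along the path: src→3: 2, 3→6: 7, 6→2: 11, 2→1: 2, 1→5: 2, 5→10: 11, 10→T: 2.
Minimum is 2.

2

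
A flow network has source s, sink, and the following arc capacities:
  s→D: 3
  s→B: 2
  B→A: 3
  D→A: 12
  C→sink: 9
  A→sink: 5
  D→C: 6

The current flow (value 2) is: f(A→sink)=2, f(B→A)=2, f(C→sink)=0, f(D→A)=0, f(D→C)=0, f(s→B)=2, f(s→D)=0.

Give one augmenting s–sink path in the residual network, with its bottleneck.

s→D→A→sink, bottleneck 3

Residual along s→D→A→sink: s→D: 3, D→A: 12, A→sink: 3.
Bottleneck = min = 3.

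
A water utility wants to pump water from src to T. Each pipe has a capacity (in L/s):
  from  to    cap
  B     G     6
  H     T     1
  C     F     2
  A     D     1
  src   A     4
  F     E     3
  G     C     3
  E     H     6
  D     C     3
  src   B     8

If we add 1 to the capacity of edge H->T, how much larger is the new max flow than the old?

1

Original max flow = 1.
After raising cap(H->T), augmenting paths through that edge carry 1 more unit.
New max flow = 2. Increase = 1.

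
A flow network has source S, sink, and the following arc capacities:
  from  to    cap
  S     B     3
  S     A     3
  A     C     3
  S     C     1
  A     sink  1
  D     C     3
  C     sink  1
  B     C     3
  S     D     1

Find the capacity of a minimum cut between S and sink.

2

Max flow = 2 (via 2 augmenting paths).
In the residual at optimum, the set reachable from S is {A, B, C, D, S}.
Cut edges: A→sink (cap 1), C→sink (cap 1). Sum = 2.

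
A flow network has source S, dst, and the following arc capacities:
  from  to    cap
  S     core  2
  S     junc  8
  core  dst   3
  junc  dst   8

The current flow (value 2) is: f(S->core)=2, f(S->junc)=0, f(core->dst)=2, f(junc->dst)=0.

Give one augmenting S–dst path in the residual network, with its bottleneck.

Residual along S->junc->dst: S->junc: 8, junc->dst: 8.
Bottleneck = min = 8.

S->junc->dst, bottleneck 8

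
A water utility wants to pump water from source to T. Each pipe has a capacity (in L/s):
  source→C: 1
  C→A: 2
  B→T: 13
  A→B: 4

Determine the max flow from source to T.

1

Augment source→C→A→B→T: bottleneck 1. Total 1.
No augmenting path remains in the residual graph.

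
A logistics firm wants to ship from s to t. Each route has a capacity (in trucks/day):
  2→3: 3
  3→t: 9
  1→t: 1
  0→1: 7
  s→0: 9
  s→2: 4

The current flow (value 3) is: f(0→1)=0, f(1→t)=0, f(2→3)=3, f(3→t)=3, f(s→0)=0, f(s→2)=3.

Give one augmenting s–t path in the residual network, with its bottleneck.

Residual along s→0→1→t: s→0: 9, 0→1: 7, 1→t: 1.
Bottleneck = min = 1.

s→0→1→t, bottleneck 1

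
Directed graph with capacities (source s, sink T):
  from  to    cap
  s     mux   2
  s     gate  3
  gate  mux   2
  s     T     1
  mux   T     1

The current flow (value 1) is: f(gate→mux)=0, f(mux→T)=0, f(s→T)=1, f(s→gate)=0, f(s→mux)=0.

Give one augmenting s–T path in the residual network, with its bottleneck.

Residual along s→mux→T: s→mux: 2, mux→T: 1.
Bottleneck = min = 1.

s→mux→T, bottleneck 1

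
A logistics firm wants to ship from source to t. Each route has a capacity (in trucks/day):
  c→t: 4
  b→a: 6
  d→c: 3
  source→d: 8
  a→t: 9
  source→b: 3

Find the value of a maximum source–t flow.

Augment source→b→a→t: bottleneck 3. Total 3.
Augment source→d→c→t: bottleneck 3. Total 6.
No augmenting path remains in the residual graph.

6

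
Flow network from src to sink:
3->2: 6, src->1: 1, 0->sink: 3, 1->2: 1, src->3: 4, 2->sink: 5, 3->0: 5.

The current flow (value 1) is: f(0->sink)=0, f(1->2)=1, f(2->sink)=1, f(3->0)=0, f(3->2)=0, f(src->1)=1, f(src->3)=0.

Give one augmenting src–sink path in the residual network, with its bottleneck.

src->3->2->sink, bottleneck 4

Residual along src->3->2->sink: src->3: 4, 3->2: 6, 2->sink: 4.
Bottleneck = min = 4.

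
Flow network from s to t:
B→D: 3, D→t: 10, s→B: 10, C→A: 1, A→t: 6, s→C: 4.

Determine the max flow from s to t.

Augment s→C→A→t: bottleneck 1. Total 1.
Augment s→B→D→t: bottleneck 3. Total 4.
No augmenting path remains in the residual graph.

4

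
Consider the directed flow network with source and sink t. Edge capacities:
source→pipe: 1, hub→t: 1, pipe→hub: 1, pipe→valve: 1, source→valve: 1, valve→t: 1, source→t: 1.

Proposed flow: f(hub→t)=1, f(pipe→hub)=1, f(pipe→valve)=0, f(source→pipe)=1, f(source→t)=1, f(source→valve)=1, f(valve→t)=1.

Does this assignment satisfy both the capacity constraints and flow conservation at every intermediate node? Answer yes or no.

Yes

Every edge has 0 ≤ f(e) ≤ cap(e).
At each intermediate node, inflow equals outflow.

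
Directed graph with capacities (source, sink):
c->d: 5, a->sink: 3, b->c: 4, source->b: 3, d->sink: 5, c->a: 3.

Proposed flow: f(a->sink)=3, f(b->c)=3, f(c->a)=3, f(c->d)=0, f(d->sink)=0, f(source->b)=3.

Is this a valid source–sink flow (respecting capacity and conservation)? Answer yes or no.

Yes

Every edge has 0 ≤ f(e) ≤ cap(e).
At each intermediate node, inflow equals outflow.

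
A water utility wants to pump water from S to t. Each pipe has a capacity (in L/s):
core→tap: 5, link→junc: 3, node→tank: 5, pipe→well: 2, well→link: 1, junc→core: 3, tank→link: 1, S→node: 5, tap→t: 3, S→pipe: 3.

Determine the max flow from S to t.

2

Augment S→pipe→well→link→junc→core→tap→t: bottleneck 1. Total 1.
Augment S→node→tank→link→junc→core→tap→t: bottleneck 1. Total 2.
No augmenting path remains in the residual graph.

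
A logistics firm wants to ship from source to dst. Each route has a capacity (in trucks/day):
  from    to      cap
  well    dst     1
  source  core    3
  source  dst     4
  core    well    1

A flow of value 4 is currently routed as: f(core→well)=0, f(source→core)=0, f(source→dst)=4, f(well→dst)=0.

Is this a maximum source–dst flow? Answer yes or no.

Residual path source→core→well→dst has bottleneck 1 > 0.
Pushing 1 along it raises the flow to 5, so the given flow is not maximum.

No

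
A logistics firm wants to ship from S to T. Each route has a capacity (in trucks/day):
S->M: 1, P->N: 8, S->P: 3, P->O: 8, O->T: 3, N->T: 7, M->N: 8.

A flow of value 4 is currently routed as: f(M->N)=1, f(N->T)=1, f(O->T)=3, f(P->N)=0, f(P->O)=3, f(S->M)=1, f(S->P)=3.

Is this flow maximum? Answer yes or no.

Yes

Residual reachable from S: {S}; T is not reachable.
Saturated cut: S->P, S->M with total capacity 4 = current flow value. Flow is maximum.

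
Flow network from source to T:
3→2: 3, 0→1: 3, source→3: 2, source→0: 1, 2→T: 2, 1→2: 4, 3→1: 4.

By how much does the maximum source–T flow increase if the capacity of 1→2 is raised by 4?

Original max flow = 2.
Edge 1→2 does not cross the min cut (source side {0, 1, 2, 3, source}), so extra capacity there cannot help.
New max flow = 2. Increase = 0.

0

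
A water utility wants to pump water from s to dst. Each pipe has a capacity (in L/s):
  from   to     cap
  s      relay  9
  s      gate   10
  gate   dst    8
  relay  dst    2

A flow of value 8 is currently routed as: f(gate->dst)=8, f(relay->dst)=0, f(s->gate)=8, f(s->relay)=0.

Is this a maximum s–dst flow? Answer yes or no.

No

Residual path s->relay->dst has bottleneck 2 > 0.
Pushing 2 along it raises the flow to 10, so the given flow is not maximum.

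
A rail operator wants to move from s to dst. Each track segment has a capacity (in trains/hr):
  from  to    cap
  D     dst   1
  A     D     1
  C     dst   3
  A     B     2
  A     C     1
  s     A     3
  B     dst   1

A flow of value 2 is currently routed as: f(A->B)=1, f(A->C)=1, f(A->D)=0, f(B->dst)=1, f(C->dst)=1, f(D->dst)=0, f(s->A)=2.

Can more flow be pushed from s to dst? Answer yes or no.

Yes

Residual path s->A->D->dst has bottleneck 1 > 0.
Pushing 1 along it raises the flow to 3, so the given flow is not maximum.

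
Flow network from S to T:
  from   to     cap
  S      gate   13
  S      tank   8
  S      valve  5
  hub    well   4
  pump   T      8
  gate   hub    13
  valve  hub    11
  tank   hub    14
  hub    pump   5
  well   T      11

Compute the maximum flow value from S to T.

Augment S→gate→hub→pump→T: bottleneck 5. Total 5.
Augment S→gate→hub→well→T: bottleneck 4. Total 9.
No augmenting path remains in the residual graph.

9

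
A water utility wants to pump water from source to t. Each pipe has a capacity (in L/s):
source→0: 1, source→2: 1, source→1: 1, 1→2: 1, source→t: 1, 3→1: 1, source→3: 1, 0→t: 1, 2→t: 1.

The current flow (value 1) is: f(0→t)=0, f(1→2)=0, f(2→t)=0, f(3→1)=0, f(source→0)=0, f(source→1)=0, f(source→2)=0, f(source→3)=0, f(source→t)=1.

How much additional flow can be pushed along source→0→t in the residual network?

1

Residual capacities along the path: source→0: 1, 0→t: 1.
Minimum is 1.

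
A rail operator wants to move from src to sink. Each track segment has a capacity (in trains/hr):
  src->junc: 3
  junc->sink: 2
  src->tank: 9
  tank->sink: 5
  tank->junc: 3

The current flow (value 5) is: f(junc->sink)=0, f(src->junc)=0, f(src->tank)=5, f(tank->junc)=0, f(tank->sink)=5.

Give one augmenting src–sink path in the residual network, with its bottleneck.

Residual along src->junc->sink: src->junc: 3, junc->sink: 2.
Bottleneck = min = 2.

src->junc->sink, bottleneck 2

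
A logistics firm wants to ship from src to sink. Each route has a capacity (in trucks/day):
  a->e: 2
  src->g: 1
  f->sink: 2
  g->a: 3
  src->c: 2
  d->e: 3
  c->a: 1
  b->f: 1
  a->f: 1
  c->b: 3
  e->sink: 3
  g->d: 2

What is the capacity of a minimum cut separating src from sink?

3

Max flow = 3 (via 3 augmenting paths).
In the residual at optimum, the set reachable from src is {src}.
Cut edges: src->c (cap 2), src->g (cap 1). Sum = 3.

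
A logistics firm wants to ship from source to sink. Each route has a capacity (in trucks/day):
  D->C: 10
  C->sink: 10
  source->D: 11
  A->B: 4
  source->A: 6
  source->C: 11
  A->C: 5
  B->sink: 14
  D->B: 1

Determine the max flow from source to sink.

15

Augment source->C->sink: bottleneck 10. Total 10.
Augment source->D->B->sink: bottleneck 1. Total 11.
Augment source->A->B->sink: bottleneck 4. Total 15.
No augmenting path remains in the residual graph.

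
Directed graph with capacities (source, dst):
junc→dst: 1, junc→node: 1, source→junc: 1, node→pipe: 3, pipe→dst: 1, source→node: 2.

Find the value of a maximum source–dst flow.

2

Augment source→junc→dst: bottleneck 1. Total 1.
Augment source→node→pipe→dst: bottleneck 1. Total 2.
No augmenting path remains in the residual graph.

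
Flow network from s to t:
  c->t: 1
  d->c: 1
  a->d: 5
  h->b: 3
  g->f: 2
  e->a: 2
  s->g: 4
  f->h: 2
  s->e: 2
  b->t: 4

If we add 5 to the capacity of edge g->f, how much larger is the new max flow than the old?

0

Original max flow = 3.
Even with extra capacity on g->f, another cut of capacity 3 remains binding.
New max flow = 3. Increase = 0.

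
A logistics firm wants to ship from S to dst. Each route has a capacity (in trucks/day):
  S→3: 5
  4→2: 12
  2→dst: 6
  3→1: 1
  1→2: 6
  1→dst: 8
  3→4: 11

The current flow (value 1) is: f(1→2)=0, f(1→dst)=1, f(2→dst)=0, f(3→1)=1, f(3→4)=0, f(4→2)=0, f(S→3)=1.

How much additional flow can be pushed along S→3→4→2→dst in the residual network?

4

Residual capacities along the path: S→3: 4, 3→4: 11, 4→2: 12, 2→dst: 6.
Minimum is 4.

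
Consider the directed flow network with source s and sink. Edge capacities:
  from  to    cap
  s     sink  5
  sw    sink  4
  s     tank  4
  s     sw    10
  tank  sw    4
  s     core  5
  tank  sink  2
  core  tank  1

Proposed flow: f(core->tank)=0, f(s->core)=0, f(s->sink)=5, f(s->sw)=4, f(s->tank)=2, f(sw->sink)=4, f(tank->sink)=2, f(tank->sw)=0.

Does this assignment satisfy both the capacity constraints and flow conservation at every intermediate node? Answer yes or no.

Yes

Every edge has 0 ≤ f(e) ≤ cap(e).
At each intermediate node, inflow equals outflow.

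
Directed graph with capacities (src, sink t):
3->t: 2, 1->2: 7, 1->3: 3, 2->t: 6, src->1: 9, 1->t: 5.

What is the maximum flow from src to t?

Augment src->1->t: bottleneck 5. Total 5.
Augment src->1->3->t: bottleneck 2. Total 7.
Augment src->1->2->t: bottleneck 2. Total 9.
No augmenting path remains in the residual graph.

9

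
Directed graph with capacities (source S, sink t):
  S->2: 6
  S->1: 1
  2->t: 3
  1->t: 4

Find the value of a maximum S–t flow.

4

Augment S->2->t: bottleneck 3. Total 3.
Augment S->1->t: bottleneck 1. Total 4.
No augmenting path remains in the residual graph.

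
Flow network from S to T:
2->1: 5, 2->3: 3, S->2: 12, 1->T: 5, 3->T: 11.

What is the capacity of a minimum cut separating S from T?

Max flow = 8 (via 2 augmenting paths).
In the residual at optimum, the set reachable from S is {2, S}.
Cut edges: 2->1 (cap 5), 2->3 (cap 3). Sum = 8.

8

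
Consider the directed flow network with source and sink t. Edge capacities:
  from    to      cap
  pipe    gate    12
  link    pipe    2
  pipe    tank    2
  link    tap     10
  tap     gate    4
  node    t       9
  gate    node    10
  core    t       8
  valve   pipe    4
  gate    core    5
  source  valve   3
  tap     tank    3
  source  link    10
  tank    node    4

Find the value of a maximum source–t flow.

12

Augment source->valve->pipe->tank->node->t: bottleneck 2. Total 2.
Augment source->valve->pipe->gate->core->t: bottleneck 1. Total 3.
Augment source->link->tap->tank->node->t: bottleneck 2. Total 5.
Augment source->link->tap->gate->core->t: bottleneck 4. Total 9.
Augment source->link->pipe->gate->node->t: bottleneck 2. Total 11.
Augment source->link->tap->tank->pipe->gate->node->t: bottleneck 1. Total 12.
No augmenting path remains in the residual graph.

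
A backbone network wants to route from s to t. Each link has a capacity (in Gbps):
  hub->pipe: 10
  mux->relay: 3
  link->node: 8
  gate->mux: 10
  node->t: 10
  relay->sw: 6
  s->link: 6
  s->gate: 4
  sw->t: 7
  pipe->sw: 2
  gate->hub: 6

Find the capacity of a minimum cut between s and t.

Max flow = 10 (via 3 augmenting paths).
In the residual at optimum, the set reachable from s is {s}.
Cut edges: s->gate (cap 4), s->link (cap 6). Sum = 10.

10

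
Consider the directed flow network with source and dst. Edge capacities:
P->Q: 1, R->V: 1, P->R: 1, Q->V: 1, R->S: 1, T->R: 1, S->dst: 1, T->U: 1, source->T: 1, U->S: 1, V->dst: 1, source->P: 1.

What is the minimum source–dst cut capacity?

Max flow = 2 (via 2 augmenting paths).
In the residual at optimum, the set reachable from source is {source}.
Cut edges: source->P (cap 1), source->T (cap 1). Sum = 2.

2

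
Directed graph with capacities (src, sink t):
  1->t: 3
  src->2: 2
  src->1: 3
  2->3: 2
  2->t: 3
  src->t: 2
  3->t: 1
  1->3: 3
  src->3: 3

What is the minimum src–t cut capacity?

8

Max flow = 8 (via 4 augmenting paths).
In the residual at optimum, the set reachable from src is {3, src}.
Cut edges: src->2 (cap 2), src->1 (cap 3), src->t (cap 2), 3->t (cap 1). Sum = 8.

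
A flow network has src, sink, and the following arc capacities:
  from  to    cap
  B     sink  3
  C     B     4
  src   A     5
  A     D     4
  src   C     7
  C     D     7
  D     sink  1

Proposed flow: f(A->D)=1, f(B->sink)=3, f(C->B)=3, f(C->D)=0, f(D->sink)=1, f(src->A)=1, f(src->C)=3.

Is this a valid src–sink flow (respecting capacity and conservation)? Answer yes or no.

Every edge has 0 ≤ f(e) ≤ cap(e).
At each intermediate node, inflow equals outflow.

Yes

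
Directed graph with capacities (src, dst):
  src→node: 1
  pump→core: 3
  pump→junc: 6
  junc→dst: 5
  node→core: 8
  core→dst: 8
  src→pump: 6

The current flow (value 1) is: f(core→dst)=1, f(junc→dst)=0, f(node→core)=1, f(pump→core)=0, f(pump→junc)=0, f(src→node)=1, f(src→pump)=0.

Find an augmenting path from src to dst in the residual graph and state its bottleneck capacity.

Residual along src→pump→core→dst: src→pump: 6, pump→core: 3, core→dst: 7.
Bottleneck = min = 3.

src→pump→core→dst, bottleneck 3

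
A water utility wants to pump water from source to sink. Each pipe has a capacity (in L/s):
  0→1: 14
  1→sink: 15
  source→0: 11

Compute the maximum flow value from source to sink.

11

Augment source→0→1→sink: bottleneck 11. Total 11.
No augmenting path remains in the residual graph.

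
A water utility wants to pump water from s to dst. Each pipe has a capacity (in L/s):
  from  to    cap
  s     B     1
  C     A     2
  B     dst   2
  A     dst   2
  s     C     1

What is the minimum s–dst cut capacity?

2

Max flow = 2 (via 2 augmenting paths).
In the residual at optimum, the set reachable from s is {s}.
Cut edges: s→C (cap 1), s→B (cap 1). Sum = 2.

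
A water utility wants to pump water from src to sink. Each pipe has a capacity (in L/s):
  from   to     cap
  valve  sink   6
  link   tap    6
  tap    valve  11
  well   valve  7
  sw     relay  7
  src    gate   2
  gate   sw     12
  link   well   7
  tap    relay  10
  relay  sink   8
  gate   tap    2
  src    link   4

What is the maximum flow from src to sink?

6

Augment src→gate→sw→relay→sink: bottleneck 2. Total 2.
Augment src→link→tap→relay→sink: bottleneck 4. Total 6.
No augmenting path remains in the residual graph.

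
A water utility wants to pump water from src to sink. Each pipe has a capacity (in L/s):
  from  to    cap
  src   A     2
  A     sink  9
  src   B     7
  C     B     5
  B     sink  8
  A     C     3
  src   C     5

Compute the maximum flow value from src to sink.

10

Augment src→A→sink: bottleneck 2. Total 2.
Augment src→B→sink: bottleneck 7. Total 9.
Augment src→C→B→sink: bottleneck 1. Total 10.
No augmenting path remains in the residual graph.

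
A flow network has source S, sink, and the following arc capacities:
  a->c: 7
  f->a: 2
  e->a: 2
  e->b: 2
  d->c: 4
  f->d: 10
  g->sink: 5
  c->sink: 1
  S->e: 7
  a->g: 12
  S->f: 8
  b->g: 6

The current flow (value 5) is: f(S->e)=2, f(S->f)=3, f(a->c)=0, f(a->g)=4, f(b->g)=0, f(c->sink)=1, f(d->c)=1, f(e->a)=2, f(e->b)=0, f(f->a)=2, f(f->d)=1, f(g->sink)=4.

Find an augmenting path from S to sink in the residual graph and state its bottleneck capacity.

S->e->b->g->sink, bottleneck 1

Residual along S->e->b->g->sink: S->e: 5, e->b: 2, b->g: 6, g->sink: 1.
Bottleneck = min = 1.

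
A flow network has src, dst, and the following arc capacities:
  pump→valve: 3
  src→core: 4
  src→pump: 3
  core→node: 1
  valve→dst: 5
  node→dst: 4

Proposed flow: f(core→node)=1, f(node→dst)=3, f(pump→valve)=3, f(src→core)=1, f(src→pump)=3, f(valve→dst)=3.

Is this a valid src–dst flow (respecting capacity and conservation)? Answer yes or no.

Conservation fails at node: inflow 1 ≠ outflow 3.

No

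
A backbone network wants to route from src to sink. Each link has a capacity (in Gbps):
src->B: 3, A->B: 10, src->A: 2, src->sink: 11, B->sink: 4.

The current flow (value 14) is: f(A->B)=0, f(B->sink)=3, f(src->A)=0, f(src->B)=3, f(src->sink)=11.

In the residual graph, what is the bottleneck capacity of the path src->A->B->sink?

Residual capacities along the path: src->A: 2, A->B: 10, B->sink: 1.
Minimum is 1.

1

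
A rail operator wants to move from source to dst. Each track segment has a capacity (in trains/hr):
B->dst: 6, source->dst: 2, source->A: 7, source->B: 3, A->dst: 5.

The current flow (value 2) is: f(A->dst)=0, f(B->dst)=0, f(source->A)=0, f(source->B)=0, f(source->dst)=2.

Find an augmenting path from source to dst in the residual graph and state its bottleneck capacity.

Residual along source->A->dst: source->A: 7, A->dst: 5.
Bottleneck = min = 5.

source->A->dst, bottleneck 5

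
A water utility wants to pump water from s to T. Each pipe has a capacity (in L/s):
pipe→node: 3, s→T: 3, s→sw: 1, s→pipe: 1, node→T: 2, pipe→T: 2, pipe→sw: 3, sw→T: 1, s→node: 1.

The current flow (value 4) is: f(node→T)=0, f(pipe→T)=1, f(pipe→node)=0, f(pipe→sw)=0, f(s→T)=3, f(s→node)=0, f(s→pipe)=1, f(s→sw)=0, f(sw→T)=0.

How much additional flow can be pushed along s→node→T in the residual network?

1

Residual capacities along the path: s→node: 1, node→T: 2.
Minimum is 1.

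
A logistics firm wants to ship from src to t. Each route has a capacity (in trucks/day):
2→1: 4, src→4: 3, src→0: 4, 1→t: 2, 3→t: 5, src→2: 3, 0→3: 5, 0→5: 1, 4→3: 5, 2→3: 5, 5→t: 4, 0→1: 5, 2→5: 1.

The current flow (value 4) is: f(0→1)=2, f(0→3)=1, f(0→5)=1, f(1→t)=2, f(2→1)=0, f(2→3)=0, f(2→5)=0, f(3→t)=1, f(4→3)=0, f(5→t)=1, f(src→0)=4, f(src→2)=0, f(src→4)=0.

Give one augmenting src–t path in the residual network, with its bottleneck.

src→2→5→t, bottleneck 1

Residual along src→2→5→t: src→2: 3, 2→5: 1, 5→t: 3.
Bottleneck = min = 1.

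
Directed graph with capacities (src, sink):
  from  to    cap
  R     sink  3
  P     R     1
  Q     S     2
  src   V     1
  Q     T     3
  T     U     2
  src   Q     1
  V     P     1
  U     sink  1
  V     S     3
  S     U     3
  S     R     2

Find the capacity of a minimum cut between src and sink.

2

Max flow = 2 (via 2 augmenting paths).
In the residual at optimum, the set reachable from src is {src}.
Cut edges: src→Q (cap 1), src→V (cap 1). Sum = 2.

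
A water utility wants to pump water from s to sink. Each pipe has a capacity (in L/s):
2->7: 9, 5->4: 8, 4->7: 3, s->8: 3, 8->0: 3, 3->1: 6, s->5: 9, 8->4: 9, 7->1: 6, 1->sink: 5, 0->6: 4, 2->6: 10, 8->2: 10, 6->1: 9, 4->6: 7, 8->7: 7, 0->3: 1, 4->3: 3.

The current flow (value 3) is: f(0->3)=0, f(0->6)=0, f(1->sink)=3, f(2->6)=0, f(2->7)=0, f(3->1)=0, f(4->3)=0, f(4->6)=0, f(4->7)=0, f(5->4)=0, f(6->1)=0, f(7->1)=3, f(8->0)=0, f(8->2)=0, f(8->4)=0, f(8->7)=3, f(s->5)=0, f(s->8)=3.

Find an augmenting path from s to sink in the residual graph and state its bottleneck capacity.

Residual along s->5->4->6->1->sink: s->5: 9, 5->4: 8, 4->6: 7, 6->1: 9, 1->sink: 2.
Bottleneck = min = 2.

s->5->4->6->1->sink, bottleneck 2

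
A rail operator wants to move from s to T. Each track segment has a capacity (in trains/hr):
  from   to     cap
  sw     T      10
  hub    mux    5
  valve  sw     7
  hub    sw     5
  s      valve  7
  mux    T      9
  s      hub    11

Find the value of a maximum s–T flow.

Augment s->hub->mux->T: bottleneck 5. Total 5.
Augment s->hub->sw->T: bottleneck 5. Total 10.
Augment s->valve->sw->T: bottleneck 5. Total 15.
No augmenting path remains in the residual graph.

15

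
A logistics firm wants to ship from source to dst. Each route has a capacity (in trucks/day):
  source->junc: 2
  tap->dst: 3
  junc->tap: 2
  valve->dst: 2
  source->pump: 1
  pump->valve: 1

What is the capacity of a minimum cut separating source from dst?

Max flow = 3 (via 2 augmenting paths).
In the residual at optimum, the set reachable from source is {source}.
Cut edges: source->junc (cap 2), source->pump (cap 1). Sum = 3.

3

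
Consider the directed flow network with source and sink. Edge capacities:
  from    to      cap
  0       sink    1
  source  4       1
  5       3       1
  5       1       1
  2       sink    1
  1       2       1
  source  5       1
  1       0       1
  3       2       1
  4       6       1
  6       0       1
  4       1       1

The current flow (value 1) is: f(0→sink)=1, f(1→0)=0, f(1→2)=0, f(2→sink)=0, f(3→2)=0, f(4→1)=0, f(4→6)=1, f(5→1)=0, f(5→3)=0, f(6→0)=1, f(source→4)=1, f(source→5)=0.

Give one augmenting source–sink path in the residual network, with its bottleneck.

source→5→1→2→sink, bottleneck 1

Residual along source→5→1→2→sink: source→5: 1, 5→1: 1, 1→2: 1, 2→sink: 1.
Bottleneck = min = 1.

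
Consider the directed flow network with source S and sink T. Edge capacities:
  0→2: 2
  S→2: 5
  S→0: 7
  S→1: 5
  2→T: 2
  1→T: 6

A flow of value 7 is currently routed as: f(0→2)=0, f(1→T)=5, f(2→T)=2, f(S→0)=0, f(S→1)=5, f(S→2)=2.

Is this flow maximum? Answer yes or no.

Yes

Residual reachable from S: {0, 2, S}; T is not reachable.
Saturated cut: S→1, 2→T with total capacity 7 = current flow value. Flow is maximum.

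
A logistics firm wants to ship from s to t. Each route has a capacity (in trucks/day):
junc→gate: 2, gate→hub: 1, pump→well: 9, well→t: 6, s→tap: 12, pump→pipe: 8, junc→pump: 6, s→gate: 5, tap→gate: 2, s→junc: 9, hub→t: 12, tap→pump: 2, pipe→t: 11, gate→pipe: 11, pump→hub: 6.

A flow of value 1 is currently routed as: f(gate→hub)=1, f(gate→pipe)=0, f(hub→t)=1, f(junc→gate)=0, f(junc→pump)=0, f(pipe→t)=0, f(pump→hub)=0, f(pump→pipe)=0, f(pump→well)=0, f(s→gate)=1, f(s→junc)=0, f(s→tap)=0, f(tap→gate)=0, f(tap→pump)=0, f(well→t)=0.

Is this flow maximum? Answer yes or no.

No

Residual path s→gate→pipe→t has bottleneck 4 > 0.
Pushing 4 along it raises the flow to 5, so the given flow is not maximum.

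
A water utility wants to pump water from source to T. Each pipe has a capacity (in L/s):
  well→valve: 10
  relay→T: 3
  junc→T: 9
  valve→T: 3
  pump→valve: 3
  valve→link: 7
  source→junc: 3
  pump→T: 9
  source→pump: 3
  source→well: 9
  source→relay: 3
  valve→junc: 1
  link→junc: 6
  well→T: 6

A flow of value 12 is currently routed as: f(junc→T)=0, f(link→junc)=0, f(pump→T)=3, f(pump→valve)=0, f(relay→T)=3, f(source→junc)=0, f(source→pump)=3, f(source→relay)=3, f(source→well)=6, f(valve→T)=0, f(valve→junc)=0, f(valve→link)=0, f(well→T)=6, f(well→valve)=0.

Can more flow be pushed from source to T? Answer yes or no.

Yes

Residual path source→junc→T has bottleneck 3 > 0.
Pushing 3 along it raises the flow to 15, so the given flow is not maximum.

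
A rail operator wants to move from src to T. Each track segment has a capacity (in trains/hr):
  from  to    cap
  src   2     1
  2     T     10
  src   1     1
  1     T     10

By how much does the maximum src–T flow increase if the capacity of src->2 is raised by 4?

Original max flow = 2.
After raising cap(src->2), augmenting paths through that edge carry 4 more units.
New max flow = 6. Increase = 4.

4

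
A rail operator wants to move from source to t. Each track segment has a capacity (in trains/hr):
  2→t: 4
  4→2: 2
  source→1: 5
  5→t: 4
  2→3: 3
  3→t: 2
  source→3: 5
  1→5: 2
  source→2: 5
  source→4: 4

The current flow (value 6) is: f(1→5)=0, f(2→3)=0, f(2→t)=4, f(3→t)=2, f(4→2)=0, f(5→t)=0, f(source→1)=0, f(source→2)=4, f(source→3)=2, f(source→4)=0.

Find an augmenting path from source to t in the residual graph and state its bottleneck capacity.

Residual along source→1→5→t: source→1: 5, 1→5: 2, 5→t: 4.
Bottleneck = min = 2.

source→1→5→t, bottleneck 2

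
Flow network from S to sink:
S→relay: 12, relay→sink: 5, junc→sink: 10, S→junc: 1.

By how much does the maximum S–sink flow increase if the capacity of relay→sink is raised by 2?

2

Original max flow = 6.
After raising cap(relay→sink), augmenting paths through that edge carry 2 more units.
New max flow = 8. Increase = 2.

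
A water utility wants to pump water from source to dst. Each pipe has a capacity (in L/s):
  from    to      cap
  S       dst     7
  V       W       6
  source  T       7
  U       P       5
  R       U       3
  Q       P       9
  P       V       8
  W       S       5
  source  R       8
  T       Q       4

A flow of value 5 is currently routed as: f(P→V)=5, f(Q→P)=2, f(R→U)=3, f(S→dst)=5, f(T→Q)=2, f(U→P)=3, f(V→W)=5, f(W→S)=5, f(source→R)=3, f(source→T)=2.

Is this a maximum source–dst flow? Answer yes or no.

Residual reachable from source: {P, Q, R, T, U, V, W, source}; dst is not reachable.
Saturated cut: W→S with total capacity 5 = current flow value. Flow is maximum.

Yes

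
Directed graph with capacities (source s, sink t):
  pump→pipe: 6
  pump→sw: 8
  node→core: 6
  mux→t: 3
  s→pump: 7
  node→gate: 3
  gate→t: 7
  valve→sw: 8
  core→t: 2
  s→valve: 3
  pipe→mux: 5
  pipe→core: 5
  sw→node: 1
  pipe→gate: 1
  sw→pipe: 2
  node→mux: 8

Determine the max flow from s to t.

7

Augment s→pump→pipe→core→t: bottleneck 2. Total 2.
Augment s→pump→pipe→gate→t: bottleneck 1. Total 3.
Augment s→pump→pipe→mux→t: bottleneck 3. Total 6.
Augment s→valve→sw→node→gate→t: bottleneck 1. Total 7.
No augmenting path remains in the residual graph.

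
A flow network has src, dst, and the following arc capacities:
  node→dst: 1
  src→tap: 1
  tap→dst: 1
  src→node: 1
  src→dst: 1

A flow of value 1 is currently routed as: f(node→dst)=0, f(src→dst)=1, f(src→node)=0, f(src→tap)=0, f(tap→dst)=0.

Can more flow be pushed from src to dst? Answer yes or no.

Residual path src→tap→dst has bottleneck 1 > 0.
Pushing 1 along it raises the flow to 2, so the given flow is not maximum.

Yes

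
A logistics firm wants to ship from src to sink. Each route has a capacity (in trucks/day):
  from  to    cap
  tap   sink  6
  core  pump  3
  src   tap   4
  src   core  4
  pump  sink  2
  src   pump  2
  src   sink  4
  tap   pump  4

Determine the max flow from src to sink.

10

Augment src→sink: bottleneck 4. Total 4.
Augment src→tap→sink: bottleneck 4. Total 8.
Augment src→pump→sink: bottleneck 2. Total 10.
No augmenting path remains in the residual graph.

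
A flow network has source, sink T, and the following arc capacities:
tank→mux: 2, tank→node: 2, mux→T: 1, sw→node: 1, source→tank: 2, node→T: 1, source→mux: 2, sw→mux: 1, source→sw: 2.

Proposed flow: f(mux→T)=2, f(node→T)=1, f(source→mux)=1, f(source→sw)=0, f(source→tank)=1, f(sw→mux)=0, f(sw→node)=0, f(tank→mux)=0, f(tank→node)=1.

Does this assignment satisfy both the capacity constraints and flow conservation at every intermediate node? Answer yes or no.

No

Capacity violated on mux→T: flow 2 > capacity 1.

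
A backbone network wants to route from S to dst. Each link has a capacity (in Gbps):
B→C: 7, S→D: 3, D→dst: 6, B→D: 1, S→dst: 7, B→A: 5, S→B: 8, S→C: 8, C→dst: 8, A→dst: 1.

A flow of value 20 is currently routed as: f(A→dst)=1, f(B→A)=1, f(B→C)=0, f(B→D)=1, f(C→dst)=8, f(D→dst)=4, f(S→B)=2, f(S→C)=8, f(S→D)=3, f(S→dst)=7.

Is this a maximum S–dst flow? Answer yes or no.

Yes

Residual reachable from S: {A, B, C, S}; dst is not reachable.
Saturated cut: S→D, S→dst, B→D, C→dst, A→dst with total capacity 20 = current flow value. Flow is maximum.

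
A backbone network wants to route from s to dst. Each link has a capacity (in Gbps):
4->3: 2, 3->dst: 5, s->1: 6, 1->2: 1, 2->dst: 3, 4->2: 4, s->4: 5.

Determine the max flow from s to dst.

5

Augment s->1->2->dst: bottleneck 1. Total 1.
Augment s->4->2->dst: bottleneck 2. Total 3.
Augment s->4->3->dst: bottleneck 2. Total 5.
No augmenting path remains in the residual graph.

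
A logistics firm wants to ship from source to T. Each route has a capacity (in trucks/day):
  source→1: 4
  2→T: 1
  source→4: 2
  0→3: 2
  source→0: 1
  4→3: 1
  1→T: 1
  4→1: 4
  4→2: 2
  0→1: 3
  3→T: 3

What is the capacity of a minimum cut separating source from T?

Max flow = 4 (via 4 augmenting paths).
In the residual at optimum, the set reachable from source is {1, source}.
Cut edges: source→0 (cap 1), source→4 (cap 2), 1→T (cap 1). Sum = 4.

4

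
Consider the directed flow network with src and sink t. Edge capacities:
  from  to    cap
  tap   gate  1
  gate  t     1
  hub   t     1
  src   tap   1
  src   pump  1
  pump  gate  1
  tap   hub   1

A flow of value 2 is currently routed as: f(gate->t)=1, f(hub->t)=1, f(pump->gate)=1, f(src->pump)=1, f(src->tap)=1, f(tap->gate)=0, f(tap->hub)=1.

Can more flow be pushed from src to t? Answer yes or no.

No

Residual reachable from src: {src}; t is not reachable.
Saturated cut: src->pump, src->tap with total capacity 2 = current flow value. Flow is maximum.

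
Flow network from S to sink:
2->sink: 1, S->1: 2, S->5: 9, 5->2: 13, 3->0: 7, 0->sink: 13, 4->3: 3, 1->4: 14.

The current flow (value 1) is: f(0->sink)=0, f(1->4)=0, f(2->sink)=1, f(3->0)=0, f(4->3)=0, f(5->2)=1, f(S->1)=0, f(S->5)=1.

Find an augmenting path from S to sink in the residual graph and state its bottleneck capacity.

Residual along S->1->4->3->0->sink: S->1: 2, 1->4: 14, 4->3: 3, 3->0: 7, 0->sink: 13.
Bottleneck = min = 2.

S->1->4->3->0->sink, bottleneck 2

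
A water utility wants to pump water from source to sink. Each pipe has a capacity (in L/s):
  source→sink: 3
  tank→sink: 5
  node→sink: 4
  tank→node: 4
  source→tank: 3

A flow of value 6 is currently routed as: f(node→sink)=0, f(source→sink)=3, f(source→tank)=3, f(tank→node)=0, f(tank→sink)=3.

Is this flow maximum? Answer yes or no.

Residual reachable from source: {source}; sink is not reachable.
Saturated cut: source→tank, source→sink with total capacity 6 = current flow value. Flow is maximum.

Yes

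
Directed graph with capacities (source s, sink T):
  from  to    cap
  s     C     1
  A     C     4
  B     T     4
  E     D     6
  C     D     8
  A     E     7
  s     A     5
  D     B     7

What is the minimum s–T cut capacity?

Max flow = 4 (via 2 augmenting paths).
In the residual at optimum, the set reachable from s is {A, B, C, D, E, s}.
Cut edges: B→T (cap 4). Sum = 4.

4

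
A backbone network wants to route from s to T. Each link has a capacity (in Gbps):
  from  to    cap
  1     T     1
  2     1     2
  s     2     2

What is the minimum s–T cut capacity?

1

Max flow = 1 (via 1 augmenting path).
In the residual at optimum, the set reachable from s is {1, 2, s}.
Cut edges: 1->T (cap 1). Sum = 1.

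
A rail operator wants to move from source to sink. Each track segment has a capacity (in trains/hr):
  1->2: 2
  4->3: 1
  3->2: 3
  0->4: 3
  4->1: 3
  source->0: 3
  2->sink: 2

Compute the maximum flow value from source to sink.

Augment source->0->4->3->2->sink: bottleneck 1. Total 1.
Augment source->0->4->1->2->sink: bottleneck 1. Total 2.
No augmenting path remains in the residual graph.

2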